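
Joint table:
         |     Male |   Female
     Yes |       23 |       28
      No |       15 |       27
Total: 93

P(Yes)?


P(Yes) = (23+28)/93 = 51/93 = 17/31

P(Yes) = 17/31 ≈ 54.84%


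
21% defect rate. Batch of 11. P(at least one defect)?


P(all good) = (79/100)^11 = 747993810527520928879/10000000000000000000000
P(≥1 defect) = 9252006189472479071121/10000000000000000000000

P = 9252006189472479071121/10000000000000000000000 ≈ 92.52%


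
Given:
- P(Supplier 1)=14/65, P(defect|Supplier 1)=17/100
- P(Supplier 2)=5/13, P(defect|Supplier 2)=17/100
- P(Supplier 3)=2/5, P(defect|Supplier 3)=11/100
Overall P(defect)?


P(B) = Σ P(B|Aᵢ)×P(Aᵢ)
  17/100×14/65 = 119/3250
  17/100×5/13 = 17/260
  11/100×2/5 = 11/250
Sum = 73/500

P(defect) = 73/500 ≈ 14.60%


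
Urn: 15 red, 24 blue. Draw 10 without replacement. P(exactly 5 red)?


Hypergeometric: C(15,5)×C(24,5)/C(39,10)
= 3003×42504/635745396 = 74382/370481

P(X=5) = 74382/370481 ≈ 20.08%


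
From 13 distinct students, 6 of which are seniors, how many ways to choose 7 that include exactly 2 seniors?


Choose 2 of the 6 seniors and 5 of the other 7 students:
C(6,2)×C(7,5) = 15×21 = 315

315


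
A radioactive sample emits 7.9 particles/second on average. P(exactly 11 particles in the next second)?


Poisson(λ=7.9): P(X=11) = e^(-λ)×λ^k/k!
= e^(-7.9) × 7.9^11 / 11!
≈ 0.0003707435405 × 7479938105.28 / 39916800 ≈ 0.069473

P(X=11) ≈ 0.069473 ≈ 6.95%


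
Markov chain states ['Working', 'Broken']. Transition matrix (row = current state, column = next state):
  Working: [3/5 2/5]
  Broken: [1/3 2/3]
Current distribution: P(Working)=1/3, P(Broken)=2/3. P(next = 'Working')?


P(next=Working) = Σᵢ P(now=i)×P(i→Working)
= 1/3×3/5 + 2/3×1/3
= 1/5 + 2/9 = 19/45

P = 19/45 ≈ 0.4222


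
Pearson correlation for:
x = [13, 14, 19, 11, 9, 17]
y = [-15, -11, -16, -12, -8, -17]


n=6, Σx=83, Σy=-79, Σxy=-1146, Σx²=1217, Σy²=1099
r = (6×(-1146) - 83×(-79))/√((6×1217 - 83²)(6×1099 - (-79)²))
= -319/√(413×353) = -319/√145789 ≈ -319/381.8233 ≈ -0.8355

r ≈ -0.8355


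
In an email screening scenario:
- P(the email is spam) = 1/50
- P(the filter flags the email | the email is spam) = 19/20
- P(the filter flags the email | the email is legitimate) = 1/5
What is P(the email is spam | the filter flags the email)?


Using Bayes' theorem:
P(A|B) = P(B|A)·P(A) / P(B)

P(the filter flags the email) = 19/20 × 1/50 + 1/5 × 49/50
= 19/1000 + 49/250 = 43/200

P(the email is spam|the filter flags the email) = (19/1000) / (43/200) = 19/215

P(the email is spam|the filter flags the email) = 19/215 ≈ 8.84%


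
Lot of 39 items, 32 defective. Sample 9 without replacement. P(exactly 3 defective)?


Hypergeometric: C(32,3)×C(7,6)/C(39,9)
= 4960×7/211915132 = 280/1708993

P(X=3) = 280/1708993 ≈ 0.02%


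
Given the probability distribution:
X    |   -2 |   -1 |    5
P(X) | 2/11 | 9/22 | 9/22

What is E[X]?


E[X] = Σ x·P(X=x)
= (-2)×(2/11) + (-1)×(9/22) + (5)×(9/22)
= 14/11

E[X] = 14/11


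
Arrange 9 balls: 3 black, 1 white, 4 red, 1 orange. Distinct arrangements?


9!/(3!×1!×4!×1!) = 2520

2520


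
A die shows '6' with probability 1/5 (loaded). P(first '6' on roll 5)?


Geometric: P(X=5) = (1-p)^(k-1)×p = (4/5)^4×1/5 = 256/3125

P(X=5) = 256/3125 ≈ 8.19%


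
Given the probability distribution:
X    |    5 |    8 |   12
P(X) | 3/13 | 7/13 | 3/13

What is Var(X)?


E[X] = 107/13
E[X²] = 955/13
Var(X) = E[X²] - (E[X])² = 955/13 - 11449/169 = 966/169

Var(X) = 966/169 ≈ 5.7160


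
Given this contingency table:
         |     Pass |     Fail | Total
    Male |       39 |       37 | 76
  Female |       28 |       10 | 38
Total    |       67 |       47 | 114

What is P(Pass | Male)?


P(Pass | Male) = 39/(39+37) = 39/76

P(Pass|Male) = 39/76 ≈ 51.32%


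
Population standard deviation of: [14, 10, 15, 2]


Mean = 41/4
  (14-41/4)²=225/16
  (10-41/4)²=1/16
  (15-41/4)²=361/16
  (2-41/4)²=1089/16
Σ(x-μ)² = 419/4
σ² = (419/4)/4 = 419/16

σ = √(419/16) ≈ 5.1174


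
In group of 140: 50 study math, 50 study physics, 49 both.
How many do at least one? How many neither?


|A∪B| = 50+50-49 = 51
Neither = 140-51 = 89

At least one: 51; Neither: 89


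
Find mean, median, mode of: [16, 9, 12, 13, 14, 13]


Sorted: [9, 12, 13, 13, 14, 16]
Mean = 77/6
Median = 13
Freq: {16: 1, 9: 1, 12: 1, 13: 2, 14: 1}
Mode: [13]

Mean=77/6, Median=13, Mode=13


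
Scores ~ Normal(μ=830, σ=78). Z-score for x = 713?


z = (x - μ)/σ = (713 - 830)/78 = -1.5

z = -1.5


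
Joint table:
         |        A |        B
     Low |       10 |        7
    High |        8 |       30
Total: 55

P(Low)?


P(Low) = (10+7)/55 = 17/55

P(Low) = 17/55 ≈ 30.91%


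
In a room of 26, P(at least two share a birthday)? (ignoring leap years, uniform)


P(all different) = Π(365-i)/365 for i=0..25
= 0.401759
P(match) = 1 - 0.401759 = 0.598241

P ≈ 0.5982 ≈ 59.82%


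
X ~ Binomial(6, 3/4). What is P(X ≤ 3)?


P(X ≤ 3) = Σ P(X=i) for i=0..3
P(X=0) = 1/4096
P(X=1) = 9/2048
P(X=2) = 135/4096
P(X=3) = 135/1024
Sum = 347/2048

P(X ≤ 3) = 347/2048 ≈ 16.94%


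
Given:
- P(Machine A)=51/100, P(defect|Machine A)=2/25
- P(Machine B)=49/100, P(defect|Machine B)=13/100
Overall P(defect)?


P(B) = Σ P(B|Aᵢ)×P(Aᵢ)
  2/25×51/100 = 51/1250
  13/100×49/100 = 637/10000
Sum = 209/2000

P(defect) = 209/2000 ≈ 10.45%


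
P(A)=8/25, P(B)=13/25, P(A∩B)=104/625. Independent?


P(A)×P(B) = 104/625
P(A∩B) = 104/625
Equal ✓ → Independent

Yes, independent


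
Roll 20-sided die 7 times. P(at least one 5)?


P(no 5)^7 = (19/20)^7 = 893871739/1280000000
P(≥1) = 1 - 893871739/1280000000 = 386128261/1280000000

P = 386128261/1280000000 ≈ 30.17%


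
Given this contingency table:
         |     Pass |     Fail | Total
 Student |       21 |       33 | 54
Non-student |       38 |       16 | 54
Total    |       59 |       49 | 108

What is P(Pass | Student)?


P(Pass | Student) = 21/(21+33) = 21/54 = 7/18

P(Pass|Student) = 7/18 ≈ 38.89%


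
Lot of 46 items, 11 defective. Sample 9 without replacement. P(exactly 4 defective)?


Hypergeometric: C(11,4)×C(35,5)/C(46,9)
= 330×324632/1101716330 = 973896/10015603

P(X=4) = 973896/10015603 ≈ 9.72%


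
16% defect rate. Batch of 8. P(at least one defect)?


P(all good) = (21/25)^8 = 37822859361/152587890625
P(≥1 defect) = 114765031264/152587890625

P = 114765031264/152587890625 ≈ 75.21%


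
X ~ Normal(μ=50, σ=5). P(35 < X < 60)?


z₁=(35-50)/5=-3.0, z₂=(60-50)/5=2.0
P = Φ(2.0) - Φ(-3.0) = 0.977250 - 0.001350 = 0.975900 ≈ 0.9759

P(35 < X < 60) ≈ 0.9759


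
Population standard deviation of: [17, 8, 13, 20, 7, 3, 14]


Mean = 82/7
  (17-82/7)²=1369/49
  (8-82/7)²=676/49
  (13-82/7)²=81/49
  (20-82/7)²=3364/49
  (7-82/7)²=1089/49
  (3-82/7)²=3721/49
  (14-82/7)²=256/49
Σ(x-μ)² = 1508/7
σ² = (1508/7)/7 = 1508/49

σ = √(1508/49) ≈ 5.5476


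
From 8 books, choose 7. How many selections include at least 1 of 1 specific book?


Complement: C(8,7) - C(7,7) = 8 - 1 = 7

7


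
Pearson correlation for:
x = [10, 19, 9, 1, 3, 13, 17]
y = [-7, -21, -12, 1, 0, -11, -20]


n=7, Σx=72, Σy=-70, Σxy=-1059, Σx²=1010, Σy²=1156
r = (7×(-1059) - 72×(-70))/√((7×1010 - 72²)(7×1156 - (-70)²))
= -2373/√(1886×3192) = -2373/√6020112 ≈ -2373/2453.5917 ≈ -0.9672

r ≈ -0.9672


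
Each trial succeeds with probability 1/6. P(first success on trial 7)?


Geometric: P(X=7) = (1-p)^(k-1)×p = (5/6)^6×1/6 = 15625/279936

P(X=7) = 15625/279936 ≈ 5.58%


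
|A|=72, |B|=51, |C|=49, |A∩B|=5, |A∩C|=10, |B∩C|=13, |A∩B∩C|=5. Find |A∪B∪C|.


|A∪B∪C| = 72+51+49-5-10-13+5 = 149

|A∪B∪C| = 149


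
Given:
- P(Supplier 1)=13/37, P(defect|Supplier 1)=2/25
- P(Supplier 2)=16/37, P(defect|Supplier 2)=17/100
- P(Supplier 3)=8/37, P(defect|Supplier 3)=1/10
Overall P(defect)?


P(B) = Σ P(B|Aᵢ)×P(Aᵢ)
  2/25×13/37 = 26/925
  17/100×16/37 = 68/925
  1/10×8/37 = 4/185
Sum = 114/925

P(defect) = 114/925 ≈ 12.32%


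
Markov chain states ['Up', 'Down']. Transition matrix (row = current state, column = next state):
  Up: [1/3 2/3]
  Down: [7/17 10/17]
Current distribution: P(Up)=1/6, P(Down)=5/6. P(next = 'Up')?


P(next=Up) = Σᵢ P(now=i)×P(i→Up)
= 1/6×1/3 + 5/6×7/17
= 1/18 + 35/102 = 61/153

P = 61/153 ≈ 0.3987


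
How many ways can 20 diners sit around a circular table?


Circular arrangements of 20 distinct objects: fix one position to break rotational symmetry.
(n-1)! = 19! = 121645100408832000

121645100408832000


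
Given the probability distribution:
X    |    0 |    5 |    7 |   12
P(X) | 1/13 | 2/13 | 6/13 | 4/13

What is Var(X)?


E[X] = 100/13
E[X²] = 920/13
Var(X) = E[X²] - (E[X])² = 920/13 - 10000/169 = 1960/169

Var(X) = 1960/169 ≈ 11.5976


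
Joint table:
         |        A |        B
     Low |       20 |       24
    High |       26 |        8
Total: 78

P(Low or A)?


P(Low∨A) = P(Low) + P(A) - P(Low∧A)
= (44 + 46 - 20)/78 = 70/78 = 35/39

P = 35/39 ≈ 89.74%


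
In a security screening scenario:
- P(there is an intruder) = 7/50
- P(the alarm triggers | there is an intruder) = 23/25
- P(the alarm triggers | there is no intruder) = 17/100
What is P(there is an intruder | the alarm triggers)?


Using Bayes' theorem:
P(A|B) = P(B|A)·P(A) / P(B)

P(the alarm triggers) = 23/25 × 7/50 + 17/100 × 43/50
= 161/1250 + 731/5000 = 11/40

P(there is an intruder|the alarm triggers) = (161/1250) / (11/40) = 644/1375

P(there is an intruder|the alarm triggers) = 644/1375 ≈ 46.84%


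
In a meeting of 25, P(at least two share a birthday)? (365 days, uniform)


P(all different) = Π(365-i)/365 for i=0..24
= 0.431300
P(match) = 1 - 0.431300 = 0.568700

P ≈ 0.5687 ≈ 56.87%


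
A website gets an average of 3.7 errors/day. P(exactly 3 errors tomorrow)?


Poisson(λ=3.7): P(X=3) = e^(-λ)×λ^k/k!
= e^(-3.7) × 3.7^3 / 3!
≈ 0.02472352647 × 50.653 / 6 ≈ 0.208720

P(X=3) ≈ 0.208720 ≈ 20.87%


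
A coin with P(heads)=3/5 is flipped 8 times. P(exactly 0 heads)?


Binomial: P(X=0) = C(8,0)×p^0×(1-p)^8
= 1 × 1 × 256/390625 = 256/390625

P(X=0) = 256/390625 ≈ 0.07%


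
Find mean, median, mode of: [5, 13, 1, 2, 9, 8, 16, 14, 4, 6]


Sorted: [1, 2, 4, 5, 6, 8, 9, 13, 14, 16]
Mean = 78/10 = 39/5
Median = 7
Freq: {5: 1, 13: 1, 1: 1, 2: 1, 9: 1, 8: 1, 16: 1, 14: 1, 4: 1, 6: 1}
Mode: No mode

Mean=39/5, Median=7, Mode=No mode


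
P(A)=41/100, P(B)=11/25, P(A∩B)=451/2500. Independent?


P(A)×P(B) = 451/2500
P(A∩B) = 451/2500
Equal ✓ → Independent

Yes, independent


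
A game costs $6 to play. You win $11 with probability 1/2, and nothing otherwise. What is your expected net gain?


E[gain] = (11-6)×1/2 + (-6)×1/2
= 5/2 - 3 = -1/2

Expected net gain = $-1/2 ≈ $-0.50


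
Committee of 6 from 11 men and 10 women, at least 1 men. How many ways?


Count by #men:
  1M,5W: C(11,1)×C(10,5)=2772
  2M,4W: C(11,2)×C(10,4)=11550
  3M,3W: C(11,3)×C(10,3)=19800
  4M,2W: C(11,4)×C(10,2)=14850
  5M,1W: C(11,5)×C(10,1)=4620
  6M,0W: C(11,6)×C(10,0)=462
Total = 54054

54054


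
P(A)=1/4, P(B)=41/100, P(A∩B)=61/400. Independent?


P(A)×P(B) = 41/400
P(A∩B) = 61/400
Not equal → NOT independent

No, not independent


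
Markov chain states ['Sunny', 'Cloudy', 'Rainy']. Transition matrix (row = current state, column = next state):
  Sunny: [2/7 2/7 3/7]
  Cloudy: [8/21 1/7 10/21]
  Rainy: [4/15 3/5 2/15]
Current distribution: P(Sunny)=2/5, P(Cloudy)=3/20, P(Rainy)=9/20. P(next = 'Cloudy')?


P(next=Cloudy) = Σᵢ P(now=i)×P(i→Cloudy)
= 2/5×2/7 + 3/20×1/7 + 9/20×3/5
= 4/35 + 3/140 + 27/100 = 71/175

P = 71/175 ≈ 0.4057


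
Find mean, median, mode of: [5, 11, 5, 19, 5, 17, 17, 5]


Sorted: [5, 5, 5, 5, 11, 17, 17, 19]
Mean = 84/8 = 21/2
Median = 8
Freq: {5: 4, 11: 1, 19: 1, 17: 2}
Mode: [5]

Mean=21/2, Median=8, Mode=5


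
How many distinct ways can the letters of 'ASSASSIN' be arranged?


Letters: 8, freq: {'A': 2, 'S': 4, 'I': 1, 'N': 1}
8!/(2!×4!×1!×1!) = 40320/48 = 840

840


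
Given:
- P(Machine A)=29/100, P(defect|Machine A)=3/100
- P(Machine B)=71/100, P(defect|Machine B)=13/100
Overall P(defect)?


P(B) = Σ P(B|Aᵢ)×P(Aᵢ)
  3/100×29/100 = 87/10000
  13/100×71/100 = 923/10000
Sum = 101/1000

P(defect) = 101/1000 ≈ 10.10%


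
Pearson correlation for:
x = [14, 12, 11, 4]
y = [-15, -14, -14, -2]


n=4, Σx=41, Σy=-45, Σxy=-540, Σx²=477, Σy²=621
r = (4×(-540) - 41×(-45))/√((4×477 - 41²)(4×621 - (-45)²))
= -315/√(227×459) = -315/√104193 ≈ -315/322.7894 ≈ -0.9759

r ≈ -0.9759


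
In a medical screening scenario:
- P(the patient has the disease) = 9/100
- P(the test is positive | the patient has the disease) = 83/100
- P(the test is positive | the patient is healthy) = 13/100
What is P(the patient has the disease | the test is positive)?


Using Bayes' theorem:
P(A|B) = P(B|A)·P(A) / P(B)

P(the test is positive) = 83/100 × 9/100 + 13/100 × 91/100
= 747/10000 + 1183/10000 = 193/1000

P(the patient has the disease|the test is positive) = (747/10000) / (193/1000) = 747/1930

P(the patient has the disease|the test is positive) = 747/1930 ≈ 38.70%


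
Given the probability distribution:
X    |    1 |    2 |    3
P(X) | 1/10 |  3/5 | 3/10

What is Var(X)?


E[X] = 11/5
E[X²] = 26/5
Var(X) = E[X²] - (E[X])² = 26/5 - 121/25 = 9/25

Var(X) = 9/25 ≈ 0.3600


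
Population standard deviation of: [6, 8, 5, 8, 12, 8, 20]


Mean = 67/7
  (6-67/7)²=625/49
  (8-67/7)²=121/49
  (5-67/7)²=1024/49
  (8-67/7)²=121/49
  (12-67/7)²=289/49
  (8-67/7)²=121/49
  (20-67/7)²=5329/49
Σ(x-μ)² = 1090/7
σ² = (1090/7)/7 = 1090/49

σ = √(1090/49) ≈ 4.7164


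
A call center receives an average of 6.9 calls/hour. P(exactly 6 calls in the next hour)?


Poisson(λ=6.9): P(X=6) = e^(-λ)×λ^k/k!
= e^(-6.9) × 6.9^6 / 6!
≈ 0.001007785429 × 107918.163081 / 720 ≈ 0.151053

P(X=6) ≈ 0.151053 ≈ 15.11%


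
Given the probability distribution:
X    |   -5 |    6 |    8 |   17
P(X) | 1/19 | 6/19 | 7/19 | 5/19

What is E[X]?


E[X] = Σ x·P(X=x)
= (-5)×(1/19) + (6)×(6/19) + (8)×(7/19) + (17)×(5/19)
= 172/19

E[X] = 172/19


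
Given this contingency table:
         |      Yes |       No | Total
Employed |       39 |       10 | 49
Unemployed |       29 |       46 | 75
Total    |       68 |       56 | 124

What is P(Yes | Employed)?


P(Yes | Employed) = 39/(39+10) = 39/49

P(Yes|Employed) = 39/49 ≈ 79.59%


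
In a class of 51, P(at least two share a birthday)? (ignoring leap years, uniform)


P(all different) = Π(365-i)/365 for i=0..50
= 0.025568
P(match) = 1 - 0.025568 = 0.974432

P ≈ 0.9744 ≈ 97.44%


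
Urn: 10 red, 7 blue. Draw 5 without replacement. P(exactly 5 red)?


Hypergeometric: C(10,5)×C(7,0)/C(17,5)
= 252×1/6188 = 9/221

P(X=5) = 9/221 ≈ 4.07%


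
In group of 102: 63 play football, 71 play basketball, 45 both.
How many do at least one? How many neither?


|A∪B| = 63+71-45 = 89
Neither = 102-89 = 13

At least one: 89; Neither: 13


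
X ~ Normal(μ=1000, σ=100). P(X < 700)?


z = (700-1000)/100 = -3.0
P(Z < -3.0) = 0.0013

P(X < 700) ≈ 0.0013


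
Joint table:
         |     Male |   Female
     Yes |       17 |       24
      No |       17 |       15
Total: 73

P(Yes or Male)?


P(Yes∨Male) = P(Yes) + P(Male) - P(Yes∧Male)
= (41 + 34 - 17)/73 = 58/73

P = 58/73 ≈ 79.45%


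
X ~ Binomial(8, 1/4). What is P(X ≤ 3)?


P(X ≤ 3) = Σ P(X=i) for i=0..3
P(X=0) = 6561/65536
P(X=1) = 2187/8192
P(X=2) = 5103/16384
P(X=3) = 1701/8192
Sum = 58077/65536

P(X ≤ 3) = 58077/65536 ≈ 88.62%


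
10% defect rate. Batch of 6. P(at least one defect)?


P(all good) = (9/10)^6 = 531441/1000000
P(≥1 defect) = 468559/1000000

P = 468559/1000000 ≈ 46.86%


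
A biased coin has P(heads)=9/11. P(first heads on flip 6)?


Geometric: P(X=6) = (1-p)^(k-1)×p = (2/11)^5×9/11 = 288/1771561

P(X=6) = 288/1771561 ≈ 0.02%


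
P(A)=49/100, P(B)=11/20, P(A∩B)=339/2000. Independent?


P(A)×P(B) = 539/2000
P(A∩B) = 339/2000
Not equal → NOT independent

No, not independent


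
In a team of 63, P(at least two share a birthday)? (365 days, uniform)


P(all different) = Π(365-i)/365 for i=0..62
= 0.003396
P(match) = 1 - 0.003396 = 0.996604

P ≈ 0.9966 ≈ 99.66%


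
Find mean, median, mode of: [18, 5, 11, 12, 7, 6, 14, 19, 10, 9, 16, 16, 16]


Sorted: [5, 6, 7, 9, 10, 11, 12, 14, 16, 16, 16, 18, 19]
Mean = 159/13
Median = 12
Freq: {18: 1, 5: 1, 11: 1, 12: 1, 7: 1, 6: 1, 14: 1, 19: 1, 10: 1, 9: 1, 16: 3}
Mode: [16]

Mean=159/13, Median=12, Mode=16


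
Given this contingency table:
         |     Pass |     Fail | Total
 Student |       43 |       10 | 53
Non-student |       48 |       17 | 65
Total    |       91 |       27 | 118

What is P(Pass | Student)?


P(Pass | Student) = 43/(43+10) = 43/53

P(Pass|Student) = 43/53 ≈ 81.13%


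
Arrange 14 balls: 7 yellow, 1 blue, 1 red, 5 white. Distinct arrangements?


14!/(7!×1!×1!×5!) = 144144

144144


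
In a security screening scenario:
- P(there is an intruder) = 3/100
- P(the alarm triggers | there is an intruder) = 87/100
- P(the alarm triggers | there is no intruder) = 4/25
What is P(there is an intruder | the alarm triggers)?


Using Bayes' theorem:
P(A|B) = P(B|A)·P(A) / P(B)

P(the alarm triggers) = 87/100 × 3/100 + 4/25 × 97/100
= 261/10000 + 97/625 = 1813/10000

P(there is an intruder|the alarm triggers) = (261/10000) / (1813/10000) = 261/1813

P(there is an intruder|the alarm triggers) = 261/1813 ≈ 14.40%


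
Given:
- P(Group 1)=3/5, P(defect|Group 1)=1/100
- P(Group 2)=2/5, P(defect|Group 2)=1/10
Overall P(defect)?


P(B) = Σ P(B|Aᵢ)×P(Aᵢ)
  1/100×3/5 = 3/500
  1/10×2/5 = 1/25
Sum = 23/500

P(defect) = 23/500 ≈ 4.60%


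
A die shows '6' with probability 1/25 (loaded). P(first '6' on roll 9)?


Geometric: P(X=9) = (1-p)^(k-1)×p = (24/25)^8×1/25 = 110075314176/3814697265625

P(X=9) = 110075314176/3814697265625 ≈ 2.89%


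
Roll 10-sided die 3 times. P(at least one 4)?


P(no 4)^3 = (9/10)^3 = 729/1000
P(≥1) = 1 - 729/1000 = 271/1000

P = 271/1000 ≈ 27.10%


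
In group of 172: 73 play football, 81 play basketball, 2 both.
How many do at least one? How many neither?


|A∪B| = 73+81-2 = 152
Neither = 172-152 = 20

At least one: 152; Neither: 20


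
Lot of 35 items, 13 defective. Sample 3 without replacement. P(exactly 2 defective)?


Hypergeometric: C(13,2)×C(22,1)/C(35,3)
= 78×22/6545 = 156/595

P(X=2) = 156/595 ≈ 26.22%


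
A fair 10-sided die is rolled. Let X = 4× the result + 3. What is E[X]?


E[die] = (1+10)/2 = 11/2
E[X] = 4×11/2 + 3 = 25

E[X] = 25


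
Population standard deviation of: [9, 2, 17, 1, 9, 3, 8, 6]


Mean = 55/8
  (9-55/8)²=289/64
  (2-55/8)²=1521/64
  (17-55/8)²=6561/64
  (1-55/8)²=2209/64
  (9-55/8)²=289/64
  (3-55/8)²=961/64
  (8-55/8)²=81/64
  (6-55/8)²=49/64
Σ(x-μ)² = 1495/8
σ² = (1495/8)/8 = 1495/64

σ = √(1495/64) ≈ 4.8332


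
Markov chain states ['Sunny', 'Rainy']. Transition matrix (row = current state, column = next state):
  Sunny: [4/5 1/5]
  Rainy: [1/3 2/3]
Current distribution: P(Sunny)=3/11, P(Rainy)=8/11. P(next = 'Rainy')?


P(next=Rainy) = Σᵢ P(now=i)×P(i→Rainy)
= 3/11×1/5 + 8/11×2/3
= 3/55 + 16/33 = 89/165

P = 89/165 ≈ 0.5394


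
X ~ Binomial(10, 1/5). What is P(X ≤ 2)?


P(X ≤ 2) = Σ P(X=i) for i=0..2
P(X=0) = 1048576/9765625
P(X=1) = 524288/1953125
P(X=2) = 589824/1953125
Sum = 6619136/9765625

P(X ≤ 2) = 6619136/9765625 ≈ 67.78%


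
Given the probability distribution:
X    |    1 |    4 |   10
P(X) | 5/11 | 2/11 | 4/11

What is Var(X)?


E[X] = 53/11
E[X²] = 437/11
Var(X) = E[X²] - (E[X])² = 437/11 - 2809/121 = 1998/121

Var(X) = 1998/121 ≈ 16.5124


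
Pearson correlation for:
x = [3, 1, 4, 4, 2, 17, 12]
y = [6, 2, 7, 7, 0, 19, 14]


n=7, Σx=43, Σy=55, Σxy=567, Σx²=479, Σy²=695
r = (7×567 - 43×55)/√((7×479 - 43²)(7×695 - 55²))
= 1604/√(1504×1840) = 1604/√2767360 ≈ 1604/1663.5384 ≈ 0.9642

r ≈ 0.9642


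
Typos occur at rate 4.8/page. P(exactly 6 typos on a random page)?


Poisson(λ=4.8): P(X=6) = e^(-λ)×λ^k/k!
= e^(-4.8) × 4.8^6 / 6!
≈ 0.008229747049 × 12230.590464 / 720 ≈ 0.139798

P(X=6) ≈ 0.139798 ≈ 13.98%


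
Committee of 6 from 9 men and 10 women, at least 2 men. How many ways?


Count by #men:
  2M,4W: C(9,2)×C(10,4)=7560
  3M,3W: C(9,3)×C(10,3)=10080
  4M,2W: C(9,4)×C(10,2)=5670
  5M,1W: C(9,5)×C(10,1)=1260
  6M,0W: C(9,6)×C(10,0)=84
Total = 24654

24654


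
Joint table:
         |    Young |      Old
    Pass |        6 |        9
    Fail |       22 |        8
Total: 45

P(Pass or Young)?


P(Pass∨Young) = P(Pass) + P(Young) - P(Pass∧Young)
= (15 + 28 - 6)/45 = 37/45

P = 37/45 ≈ 82.22%


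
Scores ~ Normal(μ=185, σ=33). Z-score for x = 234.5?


z = (x - μ)/σ = (234.5 - 185)/33 = 1.5

z = 1.5


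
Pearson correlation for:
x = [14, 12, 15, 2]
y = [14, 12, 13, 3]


n=4, Σx=43, Σy=42, Σxy=541, Σx²=569, Σy²=518
r = (4×541 - 43×42)/√((4×569 - 43²)(4×518 - 42²))
= 358/√(427×308) = 358/√131516 ≈ 358/362.6513 ≈ 0.9872

r ≈ 0.9872


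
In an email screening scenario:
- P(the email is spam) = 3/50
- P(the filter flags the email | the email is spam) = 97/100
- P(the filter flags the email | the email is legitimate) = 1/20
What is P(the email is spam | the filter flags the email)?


Using Bayes' theorem:
P(A|B) = P(B|A)·P(A) / P(B)

P(the filter flags the email) = 97/100 × 3/50 + 1/20 × 47/50
= 291/5000 + 47/1000 = 263/2500

P(the email is spam|the filter flags the email) = (291/5000) / (263/2500) = 291/526

P(the email is spam|the filter flags the email) = 291/526 ≈ 55.32%


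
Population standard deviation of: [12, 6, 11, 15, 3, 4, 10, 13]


Mean = 74/8 = 37/4
  (12-37/4)²=121/16
  (6-37/4)²=169/16
  (11-37/4)²=49/16
  (15-37/4)²=529/16
  (3-37/4)²=625/16
  (4-37/4)²=441/16
  (10-37/4)²=9/16
  (13-37/4)²=225/16
Σ(x-μ)² = 271/2
σ² = (271/2)/8 = 271/16

σ = √(271/16) ≈ 4.1155


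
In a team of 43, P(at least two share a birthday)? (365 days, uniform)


P(all different) = Π(365-i)/365 for i=0..42
= 0.076077
P(match) = 1 - 0.076077 = 0.923923

P ≈ 0.9239 ≈ 92.39%


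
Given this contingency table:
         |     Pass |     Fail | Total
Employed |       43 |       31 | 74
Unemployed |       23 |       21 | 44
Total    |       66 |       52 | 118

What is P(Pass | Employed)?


P(Pass | Employed) = 43/(43+31) = 43/74

P(Pass|Employed) = 43/74 ≈ 58.11%


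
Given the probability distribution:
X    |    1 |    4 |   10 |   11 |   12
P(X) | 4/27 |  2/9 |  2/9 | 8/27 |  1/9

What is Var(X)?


E[X] = 212/27
E[X²] = 700/9
Var(X) = E[X²] - (E[X])² = 700/9 - 44944/729 = 11756/729

Var(X) = 11756/729 ≈ 16.1262


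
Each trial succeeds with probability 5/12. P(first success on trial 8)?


Geometric: P(X=8) = (1-p)^(k-1)×p = (7/12)^7×5/12 = 4117715/429981696

P(X=8) = 4117715/429981696 ≈ 0.96%


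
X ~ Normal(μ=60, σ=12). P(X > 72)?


z = (72-60)/12 = 1.0
P(X > 72) = 1 - P(Z ≤ 1.0) = 1 - 0.8413 = 0.1587

P(X > 72) ≈ 0.1587


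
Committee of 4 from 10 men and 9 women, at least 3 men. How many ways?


Count by #men:
  3M,1W: C(10,3)×C(9,1)=1080
  4M,0W: C(10,4)×C(9,0)=210
Total = 1290

1290


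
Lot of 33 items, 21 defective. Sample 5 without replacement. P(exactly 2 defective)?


Hypergeometric: C(21,2)×C(12,3)/C(33,5)
= 210×220/237336 = 175/899

P(X=2) = 175/899 ≈ 19.47%


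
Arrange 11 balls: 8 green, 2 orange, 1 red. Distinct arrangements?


11!/(8!×2!×1!) = 495

495


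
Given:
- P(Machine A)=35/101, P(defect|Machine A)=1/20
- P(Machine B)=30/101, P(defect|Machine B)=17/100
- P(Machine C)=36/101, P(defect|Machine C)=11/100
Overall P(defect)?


P(B) = Σ P(B|Aᵢ)×P(Aᵢ)
  1/20×35/101 = 7/404
  17/100×30/101 = 51/1010
  11/100×36/101 = 99/2525
Sum = 1081/10100

P(defect) = 1081/10100 ≈ 10.70%


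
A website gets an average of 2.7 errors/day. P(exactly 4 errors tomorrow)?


Poisson(λ=2.7): P(X=4) = e^(-λ)×λ^k/k!
= e^(-2.7) × 2.7^4 / 4!
≈ 0.06720551274 × 53.1441 / 24 ≈ 0.148816

P(X=4) ≈ 0.148816 ≈ 14.88%


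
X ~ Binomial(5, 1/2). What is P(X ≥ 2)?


P(X ≥ 2) = Σ P(X=i) for i=2..5
P(X=2) = 5/16
P(X=3) = 5/16
P(X=4) = 5/32
P(X=5) = 1/32
Sum = 13/16

P(X ≥ 2) = 13/16 ≈ 81.25%


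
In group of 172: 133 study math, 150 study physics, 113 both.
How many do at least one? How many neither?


|A∪B| = 133+150-113 = 170
Neither = 172-170 = 2

At least one: 170; Neither: 2


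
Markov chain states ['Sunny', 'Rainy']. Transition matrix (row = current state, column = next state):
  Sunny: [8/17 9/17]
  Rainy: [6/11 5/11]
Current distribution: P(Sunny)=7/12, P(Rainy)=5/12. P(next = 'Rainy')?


P(next=Rainy) = Σᵢ P(now=i)×P(i→Rainy)
= 7/12×9/17 + 5/12×5/11
= 21/68 + 25/132 = 559/1122

P = 559/1122 ≈ 0.4982


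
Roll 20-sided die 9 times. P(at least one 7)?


P(no 7)^9 = (19/20)^9 = 322687697779/512000000000
P(≥1) = 1 - 322687697779/512000000000 = 189312302221/512000000000

P = 189312302221/512000000000 ≈ 36.98%


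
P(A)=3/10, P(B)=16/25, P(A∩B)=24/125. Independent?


P(A)×P(B) = 24/125
P(A∩B) = 24/125
Equal ✓ → Independent

Yes, independent


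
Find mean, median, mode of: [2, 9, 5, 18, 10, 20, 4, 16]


Sorted: [2, 4, 5, 9, 10, 16, 18, 20]
Mean = 84/8 = 21/2
Median = 19/2
Freq: {2: 1, 9: 1, 5: 1, 18: 1, 10: 1, 20: 1, 4: 1, 16: 1}
Mode: No mode

Mean=21/2, Median=19/2, Mode=No mode


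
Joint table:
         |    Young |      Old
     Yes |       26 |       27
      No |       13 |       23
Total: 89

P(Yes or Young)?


P(Yes∨Young) = P(Yes) + P(Young) - P(Yes∧Young)
= (53 + 39 - 26)/89 = 66/89

P = 66/89 ≈ 74.16%


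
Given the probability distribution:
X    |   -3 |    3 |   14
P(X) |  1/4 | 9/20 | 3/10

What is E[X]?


E[X] = Σ x·P(X=x)
= (-3)×(1/4) + (3)×(9/20) + (14)×(3/10)
= 24/5

E[X] = 24/5


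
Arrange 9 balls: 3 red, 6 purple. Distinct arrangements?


9!/(3!×6!) = 84

84


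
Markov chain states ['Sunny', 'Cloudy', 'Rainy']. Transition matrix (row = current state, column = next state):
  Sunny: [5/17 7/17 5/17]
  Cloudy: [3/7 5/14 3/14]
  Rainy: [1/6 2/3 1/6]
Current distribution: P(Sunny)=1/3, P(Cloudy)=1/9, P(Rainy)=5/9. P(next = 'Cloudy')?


P(next=Cloudy) = Σᵢ P(now=i)×P(i→Cloudy)
= 1/3×7/17 + 1/9×5/14 + 5/9×2/3
= 7/51 + 5/126 + 10/27 = 3517/6426

P = 3517/6426 ≈ 0.5473


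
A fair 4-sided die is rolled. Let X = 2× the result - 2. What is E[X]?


E[die] = (1+4)/2 = 5/2
E[X] = 2×5/2 - 2 = 3

E[X] = 3


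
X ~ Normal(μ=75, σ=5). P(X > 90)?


z = (90-75)/5 = 3.0
P(X > 90) = 1 - P(Z ≤ 3.0) = 1 - 0.9987 = 0.0013

P(X > 90) ≈ 0.0013


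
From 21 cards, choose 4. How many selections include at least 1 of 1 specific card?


Complement: C(21,4) - C(20,4) = 5985 - 4845 = 1140

1140


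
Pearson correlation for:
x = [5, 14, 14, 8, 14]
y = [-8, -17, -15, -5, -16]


n=5, Σx=55, Σy=-61, Σxy=-752, Σx²=677, Σy²=859
r = (5×(-752) - 55×(-61))/√((5×677 - 55²)(5×859 - (-61)²))
= -405/√(360×574) = -405/√206640 ≈ -405/454.5767 ≈ -0.8909

r ≈ -0.8909


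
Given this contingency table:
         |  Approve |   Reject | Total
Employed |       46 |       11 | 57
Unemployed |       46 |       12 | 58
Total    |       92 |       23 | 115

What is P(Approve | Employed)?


P(Approve | Employed) = 46/(46+11) = 46/57

P(Approve|Employed) = 46/57 ≈ 80.70%


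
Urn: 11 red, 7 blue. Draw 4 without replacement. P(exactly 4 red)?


Hypergeometric: C(11,4)×C(7,0)/C(18,4)
= 330×1/3060 = 11/102

P(X=4) = 11/102 ≈ 10.78%


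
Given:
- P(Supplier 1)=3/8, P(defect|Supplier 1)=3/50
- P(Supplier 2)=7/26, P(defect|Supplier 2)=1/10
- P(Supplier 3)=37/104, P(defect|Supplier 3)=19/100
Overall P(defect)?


P(B) = Σ P(B|Aᵢ)×P(Aᵢ)
  3/50×3/8 = 9/400
  1/10×7/26 = 7/260
  19/100×37/104 = 703/10400
Sum = 1217/10400

P(defect) = 1217/10400 ≈ 11.70%


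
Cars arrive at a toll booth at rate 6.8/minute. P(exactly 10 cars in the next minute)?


Poisson(λ=6.8): P(X=10) = e^(-λ)×λ^k/k!
= e^(-6.8) × 6.8^10 / 10!
≈ 0.001113775148 × 211392282.016 / 3628800 ≈ 0.064882

P(X=10) ≈ 0.064882 ≈ 6.49%


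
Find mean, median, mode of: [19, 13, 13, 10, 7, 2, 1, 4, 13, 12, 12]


Sorted: [1, 2, 4, 7, 10, 12, 12, 13, 13, 13, 19]
Mean = 106/11
Median = 12
Freq: {19: 1, 13: 3, 10: 1, 7: 1, 2: 1, 1: 1, 4: 1, 12: 2}
Mode: [13]

Mean=106/11, Median=12, Mode=13


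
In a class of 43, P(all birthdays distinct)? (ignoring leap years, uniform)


P(all different) = Π(365-i)/365 for i=0..42
= (365/365)×(364/365)×...×(323/365)
= 0.076077

P ≈ 0.0761 ≈ 7.61%


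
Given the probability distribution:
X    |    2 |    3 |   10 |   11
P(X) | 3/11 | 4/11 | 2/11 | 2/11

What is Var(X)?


E[X] = 60/11
E[X²] = 490/11
Var(X) = E[X²] - (E[X])² = 490/11 - 3600/121 = 1790/121

Var(X) = 1790/121 ≈ 14.7934


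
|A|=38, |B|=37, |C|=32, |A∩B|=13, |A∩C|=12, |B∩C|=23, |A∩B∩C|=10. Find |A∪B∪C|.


|A∪B∪C| = 38+37+32-13-12-23+10 = 69

|A∪B∪C| = 69


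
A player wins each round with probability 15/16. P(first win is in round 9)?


Geometric: P(X=9) = (1-p)^(k-1)×p = (1/16)^8×15/16 = 15/68719476736

P(X=9) = 15/68719476736 ≈ 0.00%


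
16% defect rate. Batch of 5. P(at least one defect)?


P(all good) = (21/25)^5 = 4084101/9765625
P(≥1 defect) = 5681524/9765625

P = 5681524/9765625 ≈ 58.18%


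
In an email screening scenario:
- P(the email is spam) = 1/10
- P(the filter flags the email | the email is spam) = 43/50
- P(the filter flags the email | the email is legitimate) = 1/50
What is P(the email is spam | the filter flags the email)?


Using Bayes' theorem:
P(A|B) = P(B|A)·P(A) / P(B)

P(the filter flags the email) = 43/50 × 1/10 + 1/50 × 9/10
= 43/500 + 9/500 = 13/125

P(the email is spam|the filter flags the email) = (43/500) / (13/125) = 43/52

P(the email is spam|the filter flags the email) = 43/52 ≈ 82.69%


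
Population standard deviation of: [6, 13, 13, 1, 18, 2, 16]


Mean = 69/7
  (6-69/7)²=729/49
  (13-69/7)²=484/49
  (13-69/7)²=484/49
  (1-69/7)²=3844/49
  (18-69/7)²=3249/49
  (2-69/7)²=3025/49
  (16-69/7)²=1849/49
Σ(x-μ)² = 1952/7
σ² = (1952/7)/7 = 1952/49

σ = √(1952/49) ≈ 6.3116


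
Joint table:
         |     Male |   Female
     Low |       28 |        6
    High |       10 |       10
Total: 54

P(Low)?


P(Low) = (28+6)/54 = 34/54 = 17/27

P(Low) = 17/27 ≈ 62.96%


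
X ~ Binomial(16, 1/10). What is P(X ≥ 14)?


P(X ≥ 14) = Σ P(X=i) for i=14..16
P(X=14) = 243/250000000000000
P(X=15) = 9/625000000000000
P(X=16) = 1/10000000000000000
Sum = 1973/2000000000000000

P(X ≥ 14) = 1973/2000000000000000 ≈ 0.00%


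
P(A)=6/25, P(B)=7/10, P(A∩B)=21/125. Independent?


P(A)×P(B) = 21/125
P(A∩B) = 21/125
Equal ✓ → Independent

Yes, independent


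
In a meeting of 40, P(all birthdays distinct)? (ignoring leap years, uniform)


P(all different) = Π(365-i)/365 for i=0..39
= (365/365)×(364/365)×...×(326/365)
= 0.108768

P ≈ 0.1088 ≈ 10.88%


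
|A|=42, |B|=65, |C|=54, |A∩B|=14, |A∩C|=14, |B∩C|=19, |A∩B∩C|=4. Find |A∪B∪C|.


|A∪B∪C| = 42+65+54-14-14-19+4 = 118

|A∪B∪C| = 118


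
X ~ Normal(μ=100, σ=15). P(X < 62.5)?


z = (62.5-100)/15 = -2.5
P(Z < -2.5) = 0.0062

P(X < 62.5) ≈ 0.0062


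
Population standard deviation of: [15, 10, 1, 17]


Mean = 43/4
  (15-43/4)²=289/16
  (10-43/4)²=9/16
  (1-43/4)²=1521/16
  (17-43/4)²=625/16
Σ(x-μ)² = 611/4
σ² = (611/4)/4 = 611/16

σ = √(611/16) ≈ 6.1796


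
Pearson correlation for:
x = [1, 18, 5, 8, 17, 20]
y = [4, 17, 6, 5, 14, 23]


n=6, Σx=69, Σy=69, Σxy=1078, Σx²=1103, Σy²=1091
r = (6×1078 - 69×69)/√((6×1103 - 69²)(6×1091 - 69²))
= 1707/√(1857×1785) = 1707/√3314745 ≈ 1707/1820.6441 ≈ 0.9376

r ≈ 0.9376


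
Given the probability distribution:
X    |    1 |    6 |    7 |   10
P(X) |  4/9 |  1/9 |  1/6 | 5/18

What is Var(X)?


E[X] = 91/18
E[X²] = 727/18
Var(X) = E[X²] - (E[X])² = 727/18 - 8281/324 = 4805/324

Var(X) = 4805/324 ≈ 14.8302


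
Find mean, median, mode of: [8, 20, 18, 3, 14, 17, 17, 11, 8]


Sorted: [3, 8, 8, 11, 14, 17, 17, 18, 20]
Mean = 116/9
Median = 14
Freq: {8: 2, 20: 1, 18: 1, 3: 1, 14: 1, 17: 2, 11: 1}
Mode: [8, 17]

Mean=116/9, Median=14, Mode=[8, 17]


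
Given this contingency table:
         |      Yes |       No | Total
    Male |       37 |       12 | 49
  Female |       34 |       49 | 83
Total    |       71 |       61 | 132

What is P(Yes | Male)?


P(Yes | Male) = 37/(37+12) = 37/49

P(Yes|Male) = 37/49 ≈ 75.51%


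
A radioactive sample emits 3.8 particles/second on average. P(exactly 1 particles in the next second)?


Poisson(λ=3.8): P(X=1) = e^(-λ)×λ^k/k!
= e^(-3.8) × 3.8^1 / 1!
≈ 0.02237077186 × 3.8 / 1 ≈ 0.085009

P(X=1) ≈ 0.085009 ≈ 8.50%


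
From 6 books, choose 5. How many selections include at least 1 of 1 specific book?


Complement: C(6,5) - C(5,5) = 6 - 1 = 5

5


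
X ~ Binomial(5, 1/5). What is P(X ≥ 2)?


P(X ≥ 2) = Σ P(X=i) for i=2..5
P(X=2) = 128/625
P(X=3) = 32/625
P(X=4) = 4/625
P(X=5) = 1/3125
Sum = 821/3125

P(X ≥ 2) = 821/3125 ≈ 26.27%


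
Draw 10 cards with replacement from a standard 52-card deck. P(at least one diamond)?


P(not a diamond) = 39/52 = 3/4
P(none in 10 draws) = (3/4)^10 = 59049/1048576
P(≥1 diamond) = 1 - 59049/1048576 = 989527/1048576

P = 989527/1048576 ≈ 94.37%


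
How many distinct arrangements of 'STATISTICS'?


Letters: 10, freq: {'S': 3, 'T': 3, 'A': 1, 'I': 2, 'C': 1}
10!/(3!×3!×1!×2!×1!) = 3628800/72 = 50400

50400


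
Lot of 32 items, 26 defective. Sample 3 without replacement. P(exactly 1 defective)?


Hypergeometric: C(26,1)×C(6,2)/C(32,3)
= 26×15/4960 = 39/496

P(X=1) = 39/496 ≈ 7.86%


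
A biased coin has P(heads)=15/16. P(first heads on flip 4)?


Geometric: P(X=4) = (1-p)^(k-1)×p = (1/16)^3×15/16 = 15/65536

P(X=4) = 15/65536 ≈ 0.02%


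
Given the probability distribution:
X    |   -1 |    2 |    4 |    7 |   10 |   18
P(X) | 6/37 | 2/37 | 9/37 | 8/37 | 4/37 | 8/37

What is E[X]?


E[X] = Σ x·P(X=x)
= (-1)×(6/37) + (2)×(2/37) + (4)×(9/37) + (7)×(8/37) + (10)×(4/37) + (18)×(8/37)
= 274/37

E[X] = 274/37


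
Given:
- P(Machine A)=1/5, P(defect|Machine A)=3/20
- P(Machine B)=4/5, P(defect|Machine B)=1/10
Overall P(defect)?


P(B) = Σ P(B|Aᵢ)×P(Aᵢ)
  3/20×1/5 = 3/100
  1/10×4/5 = 2/25
Sum = 11/100

P(defect) = 11/100 ≈ 11.00%


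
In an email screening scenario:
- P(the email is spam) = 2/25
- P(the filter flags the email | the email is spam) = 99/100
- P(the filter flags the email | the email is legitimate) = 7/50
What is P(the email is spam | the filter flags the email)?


Using Bayes' theorem:
P(A|B) = P(B|A)·P(A) / P(B)

P(the filter flags the email) = 99/100 × 2/25 + 7/50 × 23/25
= 99/1250 + 161/1250 = 26/125

P(the email is spam|the filter flags the email) = (99/1250) / (26/125) = 99/260

P(the email is spam|the filter flags the email) = 99/260 ≈ 38.08%


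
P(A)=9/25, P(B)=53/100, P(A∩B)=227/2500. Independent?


P(A)×P(B) = 477/2500
P(A∩B) = 227/2500
Not equal → NOT independent

No, not independent


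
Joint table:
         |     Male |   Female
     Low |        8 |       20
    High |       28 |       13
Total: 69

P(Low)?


P(Low) = (8+20)/69 = 28/69

P(Low) = 28/69 ≈ 40.58%


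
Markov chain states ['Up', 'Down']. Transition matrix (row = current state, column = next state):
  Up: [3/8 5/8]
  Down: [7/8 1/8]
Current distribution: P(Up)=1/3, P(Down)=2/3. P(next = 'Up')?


P(next=Up) = Σᵢ P(now=i)×P(i→Up)
= 1/3×3/8 + 2/3×7/8
= 1/8 + 7/12 = 17/24

P = 17/24 ≈ 0.7083


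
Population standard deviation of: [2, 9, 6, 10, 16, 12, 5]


Mean = 60/7
  (2-60/7)²=2116/49
  (9-60/7)²=9/49
  (6-60/7)²=324/49
  (10-60/7)²=100/49
  (16-60/7)²=2704/49
  (12-60/7)²=576/49
  (5-60/7)²=625/49
Σ(x-μ)² = 922/7
σ² = (922/7)/7 = 922/49

σ = √(922/49) ≈ 4.3378


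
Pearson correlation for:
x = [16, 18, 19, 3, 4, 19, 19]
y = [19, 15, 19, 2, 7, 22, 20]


n=7, Σx=98, Σy=104, Σxy=1767, Σx²=1688, Σy²=1884
r = (7×1767 - 98×104)/√((7×1688 - 98²)(7×1884 - 104²))
= 2177/√(2212×2372) = 2177/√5246864 ≈ 2177/2290.6034 ≈ 0.9504

r ≈ 0.9504


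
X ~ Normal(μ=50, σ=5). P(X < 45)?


z = (45-50)/5 = -1.0
P(Z < -1.0) = 0.1587

P(X < 45) ≈ 0.1587


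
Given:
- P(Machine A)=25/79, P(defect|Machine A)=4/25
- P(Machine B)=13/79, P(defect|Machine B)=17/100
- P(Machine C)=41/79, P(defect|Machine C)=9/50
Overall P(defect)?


P(B) = Σ P(B|Aᵢ)×P(Aᵢ)
  4/25×25/79 = 4/79
  17/100×13/79 = 221/7900
  9/50×41/79 = 369/3950
Sum = 1359/7900

P(defect) = 1359/7900 ≈ 17.20%


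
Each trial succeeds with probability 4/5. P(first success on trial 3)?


Geometric: P(X=3) = (1-p)^(k-1)×p = (1/5)^2×4/5 = 4/125

P(X=3) = 4/125 ≈ 3.20%


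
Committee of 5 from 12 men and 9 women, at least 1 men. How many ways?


Count by #men:
  1M,4W: C(12,1)×C(9,4)=1512
  2M,3W: C(12,2)×C(9,3)=5544
  3M,2W: C(12,3)×C(9,2)=7920
  4M,1W: C(12,4)×C(9,1)=4455
  5M,0W: C(12,5)×C(9,0)=792
Total = 20223

20223


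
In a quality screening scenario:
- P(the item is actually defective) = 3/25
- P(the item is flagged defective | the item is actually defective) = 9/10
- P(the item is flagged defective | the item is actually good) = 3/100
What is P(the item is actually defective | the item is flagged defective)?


Using Bayes' theorem:
P(A|B) = P(B|A)·P(A) / P(B)

P(the item is flagged defective) = 9/10 × 3/25 + 3/100 × 22/25
= 27/250 + 33/1250 = 84/625

P(the item is actually defective|the item is flagged defective) = (27/250) / (84/625) = 45/56

P(the item is actually defective|the item is flagged defective) = 45/56 ≈ 80.36%


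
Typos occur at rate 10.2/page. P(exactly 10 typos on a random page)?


Poisson(λ=10.2): P(X=10) = e^(-λ)×λ^k/k!
= e^(-10.2) × 10.2^10 / 10!
≈ 3.717031868e-05 × 12189944199.9 / 3628800 ≈ 0.124863

P(X=10) ≈ 0.124863 ≈ 12.49%


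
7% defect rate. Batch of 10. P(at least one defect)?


P(all good) = (93/100)^10 = 48398230717929318249/100000000000000000000
P(≥1 defect) = 51601769282070681751/100000000000000000000

P = 51601769282070681751/100000000000000000000 ≈ 51.60%


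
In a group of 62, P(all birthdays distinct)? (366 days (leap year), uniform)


P(all different) = Π(366-i)/366 for i=0..61
= (366/366)×(365/366)×...×(305/366)
= 0.004156

P ≈ 0.0042 ≈ 0.42%


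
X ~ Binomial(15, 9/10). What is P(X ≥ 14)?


P(X ≥ 14) = Σ P(X=i) for i=14..15
P(X=14) = 68630377364883/200000000000000
P(X=15) = 205891132094649/1000000000000000
Sum = 68630377364883/125000000000000

P(X ≥ 14) = 68630377364883/125000000000000 ≈ 54.90%


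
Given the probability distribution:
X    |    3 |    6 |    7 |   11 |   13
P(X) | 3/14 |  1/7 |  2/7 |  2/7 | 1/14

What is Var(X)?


E[X] = 53/7
E[X²] = 474/7
Var(X) = E[X²] - (E[X])² = 474/7 - 2809/49 = 509/49

Var(X) = 509/49 ≈ 10.3878
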